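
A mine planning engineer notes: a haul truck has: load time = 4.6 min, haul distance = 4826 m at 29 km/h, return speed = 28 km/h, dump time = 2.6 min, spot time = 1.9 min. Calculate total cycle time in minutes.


29.4263 min

Convert haul speed to m/min: 29 * 1000/60 = 483.3333333 m/min
Haul time = 4826 / 483.3333333 = 9.984827586 min
Convert return speed to m/min: 28 * 1000/60 = 466.6666667 m/min
Return time = 4826 / 466.6666667 = 10.34142857 min
Total cycle time:
= 4.6 + 9.984827586 + 2.6 + 10.34142857 + 1.9
= 29.4263 min


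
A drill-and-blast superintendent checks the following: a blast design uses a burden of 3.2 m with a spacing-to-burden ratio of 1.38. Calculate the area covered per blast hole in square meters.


14.1312 m^2

First, find the spacing:
Spacing = burden * ratio = 3.2 * 1.38
= 4.416 m
Then, calculate the area:
Area = burden * spacing = 3.2 * 4.416
= 14.1312 m^2


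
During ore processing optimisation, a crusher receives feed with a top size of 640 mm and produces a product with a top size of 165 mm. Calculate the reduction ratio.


Reduction ratio = feed size / product size
= 640 / 165
= 3.8788

3.8788


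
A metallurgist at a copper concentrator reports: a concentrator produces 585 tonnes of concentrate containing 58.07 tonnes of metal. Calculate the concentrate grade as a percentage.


Grade = (metal in concentrate / concentrate mass) * 100
= (58.07 / 585) * 100
= 0.09926495726 * 100
= 9.9265%

9.9265%


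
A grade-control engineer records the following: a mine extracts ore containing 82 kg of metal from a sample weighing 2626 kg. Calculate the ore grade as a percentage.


3.1226%

Ore grade = (metal mass / ore mass) * 100
= (82 / 2626) * 100
= 0.03122619954 * 100
= 3.1226%


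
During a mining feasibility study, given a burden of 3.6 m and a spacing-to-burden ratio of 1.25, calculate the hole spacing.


Spacing = burden * ratio
= 3.6 * 1.25
= 4.5 m

4.5 m


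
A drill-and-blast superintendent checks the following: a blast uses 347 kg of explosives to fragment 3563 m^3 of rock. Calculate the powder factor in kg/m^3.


0.0974 kg/m^3

Powder factor = explosive mass / rock volume
= 347 / 3563
= 0.0974 kg/m^3


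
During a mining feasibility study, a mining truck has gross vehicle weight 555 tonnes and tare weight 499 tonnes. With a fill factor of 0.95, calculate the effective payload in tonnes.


Maximum payload = gross - tare
= 555 - 499 = 56 tonnes
Effective payload = max payload * fill factor
= 56 * 0.95
= 53.2 tonnes

53.2 tonnes


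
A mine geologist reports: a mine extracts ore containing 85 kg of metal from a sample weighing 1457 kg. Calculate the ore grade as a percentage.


Ore grade = (metal mass / ore mass) * 100
= (85 / 1457) * 100
= 0.05833905285 * 100
= 5.8339%

5.8339%


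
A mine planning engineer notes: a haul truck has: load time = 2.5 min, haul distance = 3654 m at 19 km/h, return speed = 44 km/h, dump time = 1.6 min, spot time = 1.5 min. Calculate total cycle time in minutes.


22.1217 min

Convert haul speed to m/min: 19 * 1000/60 = 316.6666667 m/min
Haul time = 3654 / 316.6666667 = 11.53894737 min
Convert return speed to m/min: 44 * 1000/60 = 733.3333333 m/min
Return time = 3654 / 733.3333333 = 4.982727273 min
Total cycle time:
= 2.5 + 11.53894737 + 1.6 + 4.982727273 + 1.5
= 22.1217 min


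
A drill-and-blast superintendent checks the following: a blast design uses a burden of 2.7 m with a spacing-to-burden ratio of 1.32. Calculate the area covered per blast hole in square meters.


9.6228 m^2

First, find the spacing:
Spacing = burden * ratio = 2.7 * 1.32
= 3.564 m
Then, calculate the area:
Area = burden * spacing = 2.7 * 3.564
= 9.6228 m^2


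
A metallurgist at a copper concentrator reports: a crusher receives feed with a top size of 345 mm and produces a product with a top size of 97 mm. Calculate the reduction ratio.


3.5567

Reduction ratio = feed size / product size
= 345 / 97
= 3.5567


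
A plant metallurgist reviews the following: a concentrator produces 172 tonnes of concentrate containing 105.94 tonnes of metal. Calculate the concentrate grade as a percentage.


61.593%

Grade = (metal in concentrate / concentrate mass) * 100
= (105.94 / 172) * 100
= 0.6159302326 * 100
= 61.593%


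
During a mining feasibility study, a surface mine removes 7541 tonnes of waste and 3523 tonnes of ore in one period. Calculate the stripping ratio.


Stripping ratio = waste tonnage / ore tonnage
= 7541 / 3523
= 2.1405

2.1405


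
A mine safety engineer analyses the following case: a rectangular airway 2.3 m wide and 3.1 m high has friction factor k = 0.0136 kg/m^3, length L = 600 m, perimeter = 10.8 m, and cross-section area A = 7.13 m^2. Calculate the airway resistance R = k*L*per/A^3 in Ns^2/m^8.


0.2431 Ns^2/m^8

Compute the numerator:
k * L * per = 0.0136 * 600 * 10.8
= 88.128
Compute the denominator:
A^3 = 7.13^3 = 362.467097
Resistance:
R = 88.128 / 362.467097
= 0.2431 Ns^2/m^8


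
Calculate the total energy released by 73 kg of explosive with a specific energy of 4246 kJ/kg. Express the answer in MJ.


Energy = mass * specific_energy / 1000
= 73 * 4246 / 1000
= 309958 / 1000
= 309.958 MJ

309.958 MJ


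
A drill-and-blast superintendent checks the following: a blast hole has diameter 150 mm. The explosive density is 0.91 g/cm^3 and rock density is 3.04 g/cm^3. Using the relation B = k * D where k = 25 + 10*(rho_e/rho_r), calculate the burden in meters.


First, compute k:
rho_e / rho_r = 0.91 / 3.04 = 0.2993421053
k = 25 + 10 * 0.2993421053 = 27.99342105
Then, compute burden:
B = k * D / 1000 = 27.99342105 * 150 / 1000
= 4199.013158 / 1000
= 4.199 m

4.199 m


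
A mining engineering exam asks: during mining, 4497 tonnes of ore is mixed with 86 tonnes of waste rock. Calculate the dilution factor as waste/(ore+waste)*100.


1.8765%

Total material = ore + waste
= 4497 + 86 = 4583 tonnes
Dilution = waste / total * 100
= 86 / 4583 * 100
= 0.01876500109 * 100
= 1.8765%


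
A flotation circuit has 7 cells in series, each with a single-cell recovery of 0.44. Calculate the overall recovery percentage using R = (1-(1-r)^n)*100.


98.2729%

Complement of single-cell recovery:
1 - r = 1 - 0.44 = 0.56
Raise to power n:
(1 - r)^7 = 0.56^7 = 0.0172709485
Overall recovery:
R = (1 - 0.0172709485) * 100
= 98.2729%


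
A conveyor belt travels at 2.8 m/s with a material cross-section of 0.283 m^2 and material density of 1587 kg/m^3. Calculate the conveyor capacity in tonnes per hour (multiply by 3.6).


4527.1397 t/h

Volumetric flow = speed * area
= 2.8 * 0.283 = 0.7924 m^3/s
Mass flow = volumetric * density
= 0.7924 * 1587 = 1257.5388 kg/s
Convert to t/h: multiply by 3.6
Capacity = 1257.5388 * 3.6
= 4527.1397 t/h


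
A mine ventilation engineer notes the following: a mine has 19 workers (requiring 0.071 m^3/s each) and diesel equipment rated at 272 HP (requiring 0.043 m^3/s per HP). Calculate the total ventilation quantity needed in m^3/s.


Airflow for workers:
Q_people = 19 * 0.071 = 1.349 m^3/s
Airflow for diesel equipment:
Q_diesel = 272 * 0.043 = 11.696 m^3/s
Total ventilation:
Q_total = 1.349 + 11.696
= 13.045 m^3/s

13.045 m^3/s


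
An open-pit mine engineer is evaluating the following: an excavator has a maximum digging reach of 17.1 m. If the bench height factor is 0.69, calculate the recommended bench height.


Bench height = reach * factor
= 17.1 * 0.69
= 11.799 m

11.799 m


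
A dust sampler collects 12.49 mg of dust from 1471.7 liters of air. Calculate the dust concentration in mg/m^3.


8.4868 mg/m^3

Convert liters to m^3: 1 m^3 = 1000 L
Concentration = mass / volume * 1000
= 12.49 / 1471.7 * 1000
= 0.008486783991 * 1000
= 8.4868 mg/m^3


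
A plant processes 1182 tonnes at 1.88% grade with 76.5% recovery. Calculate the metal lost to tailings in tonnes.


5.2221 tonnes

Total metal in feed:
= 1182 * 1.88 / 100 = 22.2216 tonnes
Metal recovered:
= 22.2216 * 76.5 / 100 = 16.999524 tonnes
Metal lost to tailings:
= 22.2216 - 16.999524
= 5.2221 tonnes


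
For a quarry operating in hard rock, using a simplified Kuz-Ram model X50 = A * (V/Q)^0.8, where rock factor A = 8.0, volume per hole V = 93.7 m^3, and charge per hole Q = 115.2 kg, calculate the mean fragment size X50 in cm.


Compute V/Q:
V/Q = 93.7 / 115.2 = 0.8133680556
Raise to the power 0.8:
(V/Q)^0.8 = 0.8133680556^0.8 = 0.8476756138
Multiply by A:
X50 = 8.0 * 0.8476756138
= 6.7814 cm

6.7814 cm


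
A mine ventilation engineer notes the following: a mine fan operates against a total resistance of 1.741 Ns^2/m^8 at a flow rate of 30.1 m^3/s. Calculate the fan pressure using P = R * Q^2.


1577.3634 Pa

Compute Q^2:
Q^2 = 30.1^2 = 906.01
Compute pressure:
P = R * Q^2 = 1.741 * 906.01
= 1577.3634 Pa


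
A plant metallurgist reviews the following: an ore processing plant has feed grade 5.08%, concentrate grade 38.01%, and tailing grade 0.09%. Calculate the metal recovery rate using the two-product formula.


Using the two-product formula:
R = 100 * c * (f - t) / (f * (c - t))
Numerator = 100 * 38.01 * (5.08 - 0.09)
= 100 * 38.01 * 4.99
= 18966.99
Denominator = 5.08 * (38.01 - 0.09)
= 5.08 * 37.92
= 192.6336
R = 18966.99 / 192.6336
= 98.4615%

98.4615%


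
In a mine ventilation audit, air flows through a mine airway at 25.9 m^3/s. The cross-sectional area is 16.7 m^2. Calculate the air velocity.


1.5509 m/s

Velocity = flow rate / cross-sectional area
= 25.9 / 16.7
= 1.5509 m/s


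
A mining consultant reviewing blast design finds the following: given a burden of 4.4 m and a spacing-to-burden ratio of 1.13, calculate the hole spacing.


4.972 m

Spacing = burden * ratio
= 4.4 * 1.13
= 4.972 m


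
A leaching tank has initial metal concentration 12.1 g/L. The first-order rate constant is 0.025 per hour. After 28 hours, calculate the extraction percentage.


Compute the exponent:
-k * t = -0.025 * 28 = -0.7
Remaining concentration:
C = 12.1 * exp(-0.7)
= 12.1 * 0.4965853038
= 6.008682176 g/L
Extracted = 12.1 - 6.008682176 = 6.091317824 g/L
Extraction % = 6.091317824 / 12.1 * 100
= 50.3415%

50.3415%


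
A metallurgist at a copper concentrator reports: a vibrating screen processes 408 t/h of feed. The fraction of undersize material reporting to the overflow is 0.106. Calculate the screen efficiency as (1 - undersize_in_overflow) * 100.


89.4%

Screen efficiency = (1 - fraction of undersize in overflow) * 100
= (1 - 0.106) * 100
= 0.894 * 100
= 89.4%


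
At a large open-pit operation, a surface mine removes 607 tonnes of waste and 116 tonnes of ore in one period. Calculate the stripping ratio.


Stripping ratio = waste tonnage / ore tonnage
= 607 / 116
= 5.2328

5.2328


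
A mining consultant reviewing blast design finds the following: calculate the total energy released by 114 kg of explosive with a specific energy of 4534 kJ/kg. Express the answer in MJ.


Energy = mass * specific_energy / 1000
= 114 * 4534 / 1000
= 516876 / 1000
= 516.876 MJ

516.876 MJ


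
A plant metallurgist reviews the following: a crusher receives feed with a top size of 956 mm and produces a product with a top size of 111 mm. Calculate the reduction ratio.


8.6126

Reduction ratio = feed size / product size
= 956 / 111
= 8.6126


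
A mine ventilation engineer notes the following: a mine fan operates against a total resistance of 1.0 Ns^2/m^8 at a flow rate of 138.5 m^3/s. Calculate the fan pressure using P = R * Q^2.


19182.25 Pa

Compute Q^2:
Q^2 = 138.5^2 = 19182.25
Compute pressure:
P = R * Q^2 = 1.0 * 19182.25
= 19182.25 Pa


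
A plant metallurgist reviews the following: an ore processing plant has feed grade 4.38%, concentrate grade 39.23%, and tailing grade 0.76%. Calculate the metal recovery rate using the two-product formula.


84.2812%

Using the two-product formula:
R = 100 * c * (f - t) / (f * (c - t))
Numerator = 100 * 39.23 * (4.38 - 0.76)
= 100 * 39.23 * 3.62
= 14201.26
Denominator = 4.38 * (39.23 - 0.76)
= 4.38 * 38.47
= 168.4986
R = 14201.26 / 168.4986
= 84.2812%


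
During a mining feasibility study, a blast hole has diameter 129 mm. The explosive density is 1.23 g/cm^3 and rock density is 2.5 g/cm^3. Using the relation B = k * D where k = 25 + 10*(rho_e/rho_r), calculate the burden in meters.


3.8597 m

First, compute k:
rho_e / rho_r = 1.23 / 2.5 = 0.492
k = 25 + 10 * 0.492 = 29.92
Then, compute burden:
B = k * D / 1000 = 29.92 * 129 / 1000
= 3859.68 / 1000
= 3.8597 m


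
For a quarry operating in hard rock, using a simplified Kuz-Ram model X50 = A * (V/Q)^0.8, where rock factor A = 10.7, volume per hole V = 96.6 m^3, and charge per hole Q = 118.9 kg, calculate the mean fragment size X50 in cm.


Compute V/Q:
V/Q = 96.6 / 118.9 = 0.8124474348
Raise to the power 0.8:
(V/Q)^0.8 = 0.8124474348^0.8 = 0.8469079652
Multiply by A:
X50 = 10.7 * 0.8469079652
= 9.0619 cm

9.0619 cm


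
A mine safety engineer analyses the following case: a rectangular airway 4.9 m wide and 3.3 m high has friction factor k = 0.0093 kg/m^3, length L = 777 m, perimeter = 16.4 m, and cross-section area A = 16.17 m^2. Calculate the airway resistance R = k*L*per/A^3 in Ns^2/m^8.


0.028 Ns^2/m^8

Compute the numerator:
k * L * per = 0.0093 * 777 * 16.4
= 118.50804
Compute the denominator:
A^3 = 16.17^3 = 4227.952113
Resistance:
R = 118.50804 / 4227.952113
= 0.028 Ns^2/m^8


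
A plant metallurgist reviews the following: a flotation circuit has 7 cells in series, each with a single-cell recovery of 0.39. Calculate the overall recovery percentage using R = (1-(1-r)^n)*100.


Complement of single-cell recovery:
1 - r = 1 - 0.39 = 0.61
Raise to power n:
(1 - r)^7 = 0.61^7 = 0.03142742836
Overall recovery:
R = (1 - 0.03142742836) * 100
= 96.8573%

96.8573%


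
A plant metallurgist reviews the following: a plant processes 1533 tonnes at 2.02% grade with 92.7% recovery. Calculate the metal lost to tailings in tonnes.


2.2606 tonnes

Total metal in feed:
= 1533 * 2.02 / 100 = 30.9666 tonnes
Metal recovered:
= 30.9666 * 92.7 / 100 = 28.7060382 tonnes
Metal lost to tailings:
= 30.9666 - 28.7060382
= 2.2606 tonnes


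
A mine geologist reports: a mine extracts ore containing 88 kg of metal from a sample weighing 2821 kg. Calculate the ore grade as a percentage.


Ore grade = (metal mass / ore mass) * 100
= (88 / 2821) * 100
= 0.03119461184 * 100
= 3.1195%

3.1195%


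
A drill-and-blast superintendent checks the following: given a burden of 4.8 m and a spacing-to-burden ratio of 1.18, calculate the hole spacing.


5.664 m

Spacing = burden * ratio
= 4.8 * 1.18
= 5.664 m


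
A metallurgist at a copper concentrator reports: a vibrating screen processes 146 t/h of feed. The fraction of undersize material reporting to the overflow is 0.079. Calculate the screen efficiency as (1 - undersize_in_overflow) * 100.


92.1%

Screen efficiency = (1 - fraction of undersize in overflow) * 100
= (1 - 0.079) * 100
= 0.921 * 100
= 92.1%


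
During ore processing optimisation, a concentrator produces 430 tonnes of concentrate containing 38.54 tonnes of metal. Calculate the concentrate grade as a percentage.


8.9628%

Grade = (metal in concentrate / concentrate mass) * 100
= (38.54 / 430) * 100
= 0.08962790698 * 100
= 8.9628%


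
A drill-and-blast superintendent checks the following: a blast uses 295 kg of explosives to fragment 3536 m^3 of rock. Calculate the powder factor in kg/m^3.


0.0834 kg/m^3

Powder factor = explosive mass / rock volume
= 295 / 3536
= 0.0834 kg/m^3


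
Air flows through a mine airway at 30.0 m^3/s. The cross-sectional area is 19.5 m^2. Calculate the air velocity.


1.5385 m/s

Velocity = flow rate / cross-sectional area
= 30.0 / 19.5
= 1.5385 m/s


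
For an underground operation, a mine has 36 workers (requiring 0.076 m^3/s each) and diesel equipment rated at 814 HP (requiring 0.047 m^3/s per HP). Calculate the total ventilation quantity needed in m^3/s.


Airflow for workers:
Q_people = 36 * 0.076 = 2.736 m^3/s
Airflow for diesel equipment:
Q_diesel = 814 * 0.047 = 38.258 m^3/s
Total ventilation:
Q_total = 2.736 + 38.258
= 40.994 m^3/s

40.994 m^3/s


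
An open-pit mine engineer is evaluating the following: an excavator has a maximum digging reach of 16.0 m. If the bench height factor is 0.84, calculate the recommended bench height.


13.44 m

Bench height = reach * factor
= 16.0 * 0.84
= 13.44 m


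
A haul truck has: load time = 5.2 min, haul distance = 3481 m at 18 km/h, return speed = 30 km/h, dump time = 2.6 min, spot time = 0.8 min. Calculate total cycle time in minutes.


27.1653 min

Convert haul speed to m/min: 18 * 1000/60 = 300 m/min
Haul time = 3481 / 300 = 11.60333333 min
Convert return speed to m/min: 30 * 1000/60 = 500 m/min
Return time = 3481 / 500 = 6.962 min
Total cycle time:
= 5.2 + 11.60333333 + 2.6 + 6.962 + 0.8
= 27.1653 min


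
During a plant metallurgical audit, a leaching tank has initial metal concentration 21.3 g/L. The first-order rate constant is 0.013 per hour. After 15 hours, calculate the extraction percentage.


17.7165%

Compute the exponent:
-k * t = -0.013 * 15 = -0.195
Remaining concentration:
C = 21.3 * exp(-0.195)
= 21.3 * 0.8228346581
= 17.52637822 g/L
Extracted = 21.3 - 17.52637822 = 3.773621783 g/L
Extraction % = 3.773621783 / 21.3 * 100
= 17.7165%


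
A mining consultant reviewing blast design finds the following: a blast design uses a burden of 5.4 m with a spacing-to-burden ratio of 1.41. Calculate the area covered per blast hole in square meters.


First, find the spacing:
Spacing = burden * ratio = 5.4 * 1.41
= 7.614 m
Then, calculate the area:
Area = burden * spacing = 5.4 * 7.614
= 41.1156 m^2

41.1156 m^2


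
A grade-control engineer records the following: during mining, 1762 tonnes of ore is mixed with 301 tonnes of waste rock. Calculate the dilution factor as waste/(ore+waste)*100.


14.5904%

Total material = ore + waste
= 1762 + 301 = 2063 tonnes
Dilution = waste / total * 100
= 301 / 2063 * 100
= 0.1459040233 * 100
= 14.5904%


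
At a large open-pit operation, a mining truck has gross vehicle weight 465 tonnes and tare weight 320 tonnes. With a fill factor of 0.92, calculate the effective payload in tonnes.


Maximum payload = gross - tare
= 465 - 320 = 145 tonnes
Effective payload = max payload * fill factor
= 145 * 0.92
= 133.4 tonnes

133.4 tonnes


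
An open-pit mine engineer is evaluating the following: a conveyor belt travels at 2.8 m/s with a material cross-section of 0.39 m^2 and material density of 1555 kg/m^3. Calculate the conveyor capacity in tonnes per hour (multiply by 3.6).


Volumetric flow = speed * area
= 2.8 * 0.39 = 1.092 m^3/s
Mass flow = volumetric * density
= 1.092 * 1555 = 1698.06 kg/s
Convert to t/h: multiply by 3.6
Capacity = 1698.06 * 3.6
= 6113.016 t/h

6113.016 t/h


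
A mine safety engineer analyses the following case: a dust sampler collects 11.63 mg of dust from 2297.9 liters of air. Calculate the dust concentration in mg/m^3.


Convert liters to m^3: 1 m^3 = 1000 L
Concentration = mass / volume * 1000
= 11.63 / 2297.9 * 1000
= 0.005061142783 * 1000
= 5.0611 mg/m^3

5.0611 mg/m^3


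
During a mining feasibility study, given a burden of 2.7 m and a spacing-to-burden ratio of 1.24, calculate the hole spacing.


3.348 m

Spacing = burden * ratio
= 2.7 * 1.24
= 3.348 m


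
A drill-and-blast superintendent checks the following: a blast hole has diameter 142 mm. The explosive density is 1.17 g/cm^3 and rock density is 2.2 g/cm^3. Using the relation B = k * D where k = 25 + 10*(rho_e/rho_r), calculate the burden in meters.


First, compute k:
rho_e / rho_r = 1.17 / 2.2 = 0.5318181818
k = 25 + 10 * 0.5318181818 = 30.31818182
Then, compute burden:
B = k * D / 1000 = 30.31818182 * 142 / 1000
= 4305.181818 / 1000
= 4.3052 m

4.3052 m


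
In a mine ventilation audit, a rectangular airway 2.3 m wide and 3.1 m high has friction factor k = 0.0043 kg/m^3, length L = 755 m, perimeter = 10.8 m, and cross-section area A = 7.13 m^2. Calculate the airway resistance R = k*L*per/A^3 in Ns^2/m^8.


Compute the numerator:
k * L * per = 0.0043 * 755 * 10.8
= 35.0622
Compute the denominator:
A^3 = 7.13^3 = 362.467097
Resistance:
R = 35.0622 / 362.467097
= 0.0967 Ns^2/m^8

0.0967 Ns^2/m^8


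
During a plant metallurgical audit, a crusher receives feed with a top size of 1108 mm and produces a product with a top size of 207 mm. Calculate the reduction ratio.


5.3527

Reduction ratio = feed size / product size
= 1108 / 207
= 5.3527


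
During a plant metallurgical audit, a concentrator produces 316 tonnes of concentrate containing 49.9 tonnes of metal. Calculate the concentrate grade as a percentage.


15.7911%

Grade = (metal in concentrate / concentrate mass) * 100
= (49.9 / 316) * 100
= 0.1579113924 * 100
= 15.7911%


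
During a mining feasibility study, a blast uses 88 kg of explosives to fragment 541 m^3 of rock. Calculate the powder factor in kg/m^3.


0.1627 kg/m^3

Powder factor = explosive mass / rock volume
= 88 / 541
= 0.1627 kg/m^3


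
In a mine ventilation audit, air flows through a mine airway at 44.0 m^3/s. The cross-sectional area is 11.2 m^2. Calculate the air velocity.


3.9286 m/s

Velocity = flow rate / cross-sectional area
= 44.0 / 11.2
= 3.9286 m/s


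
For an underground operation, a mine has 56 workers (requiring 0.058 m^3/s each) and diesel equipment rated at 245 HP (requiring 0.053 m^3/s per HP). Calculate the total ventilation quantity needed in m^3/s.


16.233 m^3/s

Airflow for workers:
Q_people = 56 * 0.058 = 3.248 m^3/s
Airflow for diesel equipment:
Q_diesel = 245 * 0.053 = 12.985 m^3/s
Total ventilation:
Q_total = 3.248 + 12.985
= 16.233 m^3/s


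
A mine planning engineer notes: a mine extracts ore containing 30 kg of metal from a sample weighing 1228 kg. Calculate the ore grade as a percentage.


2.443%

Ore grade = (metal mass / ore mass) * 100
= (30 / 1228) * 100
= 0.02442996743 * 100
= 2.443%


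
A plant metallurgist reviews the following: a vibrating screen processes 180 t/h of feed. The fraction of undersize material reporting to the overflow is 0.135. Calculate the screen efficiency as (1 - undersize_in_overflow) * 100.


86.5%

Screen efficiency = (1 - fraction of undersize in overflow) * 100
= (1 - 0.135) * 100
= 0.865 * 100
= 86.5%


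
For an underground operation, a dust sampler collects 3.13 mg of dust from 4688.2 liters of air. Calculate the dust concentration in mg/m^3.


0.6676 mg/m^3

Convert liters to m^3: 1 m^3 = 1000 L
Concentration = mass / volume * 1000
= 3.13 / 4688.2 * 1000
= 0.0006676336334 * 1000
= 0.6676 mg/m^3


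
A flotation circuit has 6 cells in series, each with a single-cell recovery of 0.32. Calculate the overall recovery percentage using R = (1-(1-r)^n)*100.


Complement of single-cell recovery:
1 - r = 1 - 0.32 = 0.68
Raise to power n:
(1 - r)^6 = 0.68^6 = 0.09886748262
Overall recovery:
R = (1 - 0.09886748262) * 100
= 90.1133%

90.1133%


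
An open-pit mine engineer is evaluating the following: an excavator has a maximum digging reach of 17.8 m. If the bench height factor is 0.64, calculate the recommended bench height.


11.392 m

Bench height = reach * factor
= 17.8 * 0.64
= 11.392 m


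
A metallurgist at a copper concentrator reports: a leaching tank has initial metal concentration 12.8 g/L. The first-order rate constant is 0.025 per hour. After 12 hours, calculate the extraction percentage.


Compute the exponent:
-k * t = -0.025 * 12 = -0.3
Remaining concentration:
C = 12.8 * exp(-0.3)
= 12.8 * 0.7408182207
= 9.482473225 g/L
Extracted = 12.8 - 9.482473225 = 3.317526775 g/L
Extraction % = 3.317526775 / 12.8 * 100
= 25.9182%

25.9182%


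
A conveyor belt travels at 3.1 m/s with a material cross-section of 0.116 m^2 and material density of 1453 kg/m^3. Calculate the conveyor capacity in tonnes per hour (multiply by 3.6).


1880.9957 t/h

Volumetric flow = speed * area
= 3.1 * 0.116 = 0.3596 m^3/s
Mass flow = volumetric * density
= 0.3596 * 1453 = 522.4988 kg/s
Convert to t/h: multiply by 3.6
Capacity = 522.4988 * 3.6
= 1880.9957 t/h


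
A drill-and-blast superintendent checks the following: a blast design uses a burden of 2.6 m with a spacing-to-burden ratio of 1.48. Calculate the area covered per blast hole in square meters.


First, find the spacing:
Spacing = burden * ratio = 2.6 * 1.48
= 3.848 m
Then, calculate the area:
Area = burden * spacing = 2.6 * 3.848
= 10.0048 m^2

10.0048 m^2


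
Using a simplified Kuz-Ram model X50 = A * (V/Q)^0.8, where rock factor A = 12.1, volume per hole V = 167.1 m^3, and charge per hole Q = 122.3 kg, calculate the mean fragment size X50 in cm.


Compute V/Q:
V/Q = 167.1 / 122.3 = 1.366312347
Raise to the power 0.8:
(V/Q)^0.8 = 1.366312347^0.8 = 1.283630401
Multiply by A:
X50 = 12.1 * 1.283630401
= 15.5319 cm

15.5319 cm


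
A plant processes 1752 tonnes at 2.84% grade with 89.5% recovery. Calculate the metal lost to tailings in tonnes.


Total metal in feed:
= 1752 * 2.84 / 100 = 49.7568 tonnes
Metal recovered:
= 49.7568 * 89.5 / 100 = 44.532336 tonnes
Metal lost to tailings:
= 49.7568 - 44.532336
= 5.2245 tonnes

5.2245 tonnes


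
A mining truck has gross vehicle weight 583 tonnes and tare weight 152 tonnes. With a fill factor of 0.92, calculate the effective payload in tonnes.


Maximum payload = gross - tare
= 583 - 152 = 431 tonnes
Effective payload = max payload * fill factor
= 431 * 0.92
= 396.52 tonnes

396.52 tonnes


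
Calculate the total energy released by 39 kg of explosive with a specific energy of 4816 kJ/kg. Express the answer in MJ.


187.824 MJ

Energy = mass * specific_energy / 1000
= 39 * 4816 / 1000
= 187824 / 1000
= 187.824 MJ


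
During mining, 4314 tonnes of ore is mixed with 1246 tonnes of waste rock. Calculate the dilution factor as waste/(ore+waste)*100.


22.4101%

Total material = ore + waste
= 4314 + 1246 = 5560 tonnes
Dilution = waste / total * 100
= 1246 / 5560 * 100
= 0.2241007194 * 100
= 22.4101%


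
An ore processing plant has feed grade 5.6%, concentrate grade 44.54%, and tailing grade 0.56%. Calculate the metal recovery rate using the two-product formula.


Using the two-product formula:
R = 100 * c * (f - t) / (f * (c - t))
Numerator = 100 * 44.54 * (5.6 - 0.56)
= 100 * 44.54 * 5.04
= 22448.16
Denominator = 5.6 * (44.54 - 0.56)
= 5.6 * 43.98
= 246.288
R = 22448.16 / 246.288
= 91.146%

91.146%


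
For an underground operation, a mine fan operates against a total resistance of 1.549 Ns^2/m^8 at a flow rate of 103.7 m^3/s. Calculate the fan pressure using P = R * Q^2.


16657.4658 Pa

Compute Q^2:
Q^2 = 103.7^2 = 10753.69
Compute pressure:
P = R * Q^2 = 1.549 * 10753.69
= 16657.4658 Pa


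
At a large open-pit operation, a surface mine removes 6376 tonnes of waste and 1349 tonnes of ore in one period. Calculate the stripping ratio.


4.7265

Stripping ratio = waste tonnage / ore tonnage
= 6376 / 1349
= 4.7265


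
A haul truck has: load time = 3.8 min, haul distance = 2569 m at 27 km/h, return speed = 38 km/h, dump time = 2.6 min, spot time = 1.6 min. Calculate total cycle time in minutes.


17.7652 min

Convert haul speed to m/min: 27 * 1000/60 = 450 m/min
Haul time = 2569 / 450 = 5.708888889 min
Convert return speed to m/min: 38 * 1000/60 = 633.3333333 m/min
Return time = 2569 / 633.3333333 = 4.056315789 min
Total cycle time:
= 3.8 + 5.708888889 + 2.6 + 4.056315789 + 1.6
= 17.7652 min


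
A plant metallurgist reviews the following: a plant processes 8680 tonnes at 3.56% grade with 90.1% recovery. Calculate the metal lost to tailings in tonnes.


Total metal in feed:
= 8680 * 3.56 / 100 = 309.008 tonnes
Metal recovered:
= 309.008 * 90.1 / 100 = 278.416208 tonnes
Metal lost to tailings:
= 309.008 - 278.416208
= 30.5918 tonnes

30.5918 tonnes


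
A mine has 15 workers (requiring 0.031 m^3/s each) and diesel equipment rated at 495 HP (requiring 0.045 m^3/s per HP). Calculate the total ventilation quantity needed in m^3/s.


22.74 m^3/s

Airflow for workers:
Q_people = 15 * 0.031 = 0.465 m^3/s
Airflow for diesel equipment:
Q_diesel = 495 * 0.045 = 22.275 m^3/s
Total ventilation:
Q_total = 0.465 + 22.275
= 22.74 m^3/s


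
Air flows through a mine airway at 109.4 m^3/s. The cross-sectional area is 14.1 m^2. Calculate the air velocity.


7.7589 m/s

Velocity = flow rate / cross-sectional area
= 109.4 / 14.1
= 7.7589 m/s


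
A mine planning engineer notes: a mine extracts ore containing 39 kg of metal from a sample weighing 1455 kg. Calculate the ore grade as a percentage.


Ore grade = (metal mass / ore mass) * 100
= (39 / 1455) * 100
= 0.02680412371 * 100
= 2.6804%

2.6804%


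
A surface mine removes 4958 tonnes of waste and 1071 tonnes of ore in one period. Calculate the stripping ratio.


4.6293

Stripping ratio = waste tonnage / ore tonnage
= 4958 / 1071
= 4.6293


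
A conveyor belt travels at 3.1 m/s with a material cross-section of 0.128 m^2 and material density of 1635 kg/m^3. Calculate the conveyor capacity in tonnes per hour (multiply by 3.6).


2335.5648 t/h

Volumetric flow = speed * area
= 3.1 * 0.128 = 0.3968 m^3/s
Mass flow = volumetric * density
= 0.3968 * 1635 = 648.768 kg/s
Convert to t/h: multiply by 3.6
Capacity = 648.768 * 3.6
= 2335.5648 t/h


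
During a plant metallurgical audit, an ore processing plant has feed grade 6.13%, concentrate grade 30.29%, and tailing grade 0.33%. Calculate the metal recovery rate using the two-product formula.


95.6588%

Using the two-product formula:
R = 100 * c * (f - t) / (f * (c - t))
Numerator = 100 * 30.29 * (6.13 - 0.33)
= 100 * 30.29 * 5.8
= 17568.2
Denominator = 6.13 * (30.29 - 0.33)
= 6.13 * 29.96
= 183.6548
R = 17568.2 / 183.6548
= 95.6588%


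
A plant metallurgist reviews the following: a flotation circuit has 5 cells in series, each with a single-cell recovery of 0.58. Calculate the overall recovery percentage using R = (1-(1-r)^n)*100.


98.6931%

Complement of single-cell recovery:
1 - r = 1 - 0.58 = 0.42
Raise to power n:
(1 - r)^5 = 0.42^5 = 0.0130691232
Overall recovery:
R = (1 - 0.0130691232) * 100
= 98.6931%


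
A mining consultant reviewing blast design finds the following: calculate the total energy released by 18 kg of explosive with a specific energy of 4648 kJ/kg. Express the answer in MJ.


Energy = mass * specific_energy / 1000
= 18 * 4648 / 1000
= 83664 / 1000
= 83.664 MJ

83.664 MJ


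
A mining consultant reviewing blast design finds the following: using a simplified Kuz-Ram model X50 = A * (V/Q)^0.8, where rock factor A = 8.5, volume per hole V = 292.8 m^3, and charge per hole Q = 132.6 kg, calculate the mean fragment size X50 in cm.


16.0192 cm

Compute V/Q:
V/Q = 292.8 / 132.6 = 2.208144796
Raise to the power 0.8:
(V/Q)^0.8 = 2.208144796^0.8 = 1.884612376
Multiply by A:
X50 = 8.5 * 1.884612376
= 16.0192 cm


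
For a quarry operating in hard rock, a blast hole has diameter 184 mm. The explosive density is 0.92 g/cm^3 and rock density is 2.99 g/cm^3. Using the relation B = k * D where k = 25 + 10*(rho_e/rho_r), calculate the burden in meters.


First, compute k:
rho_e / rho_r = 0.92 / 2.99 = 0.3076923077
k = 25 + 10 * 0.3076923077 = 28.07692308
Then, compute burden:
B = k * D / 1000 = 28.07692308 * 184 / 1000
= 5166.153846 / 1000
= 5.1662 m

5.1662 m


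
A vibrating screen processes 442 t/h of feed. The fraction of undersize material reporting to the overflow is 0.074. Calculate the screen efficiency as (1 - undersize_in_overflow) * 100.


92.6%

Screen efficiency = (1 - fraction of undersize in overflow) * 100
= (1 - 0.074) * 100
= 0.926 * 100
= 92.6%


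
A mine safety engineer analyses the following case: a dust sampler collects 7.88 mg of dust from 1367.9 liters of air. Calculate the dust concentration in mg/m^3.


5.7607 mg/m^3

Convert liters to m^3: 1 m^3 = 1000 L
Concentration = mass / volume * 1000
= 7.88 / 1367.9 * 1000
= 0.005760655019 * 1000
= 5.7607 mg/m^3


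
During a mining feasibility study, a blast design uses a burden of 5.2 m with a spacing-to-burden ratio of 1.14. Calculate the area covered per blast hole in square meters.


30.8256 m^2

First, find the spacing:
Spacing = burden * ratio = 5.2 * 1.14
= 5.928 m
Then, calculate the area:
Area = burden * spacing = 5.2 * 5.928
= 30.8256 m^2


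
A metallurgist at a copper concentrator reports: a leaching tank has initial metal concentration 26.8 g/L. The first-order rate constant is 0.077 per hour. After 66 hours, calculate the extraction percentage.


Compute the exponent:
-k * t = -0.077 * 66 = -5.082
Remaining concentration:
C = 26.8 * exp(-5.082)
= 26.8 * 0.006207481629
= 0.1663605077 g/L
Extracted = 26.8 - 0.1663605077 = 26.63363949 g/L
Extraction % = 26.63363949 / 26.8 * 100
= 99.3793%

99.3793%


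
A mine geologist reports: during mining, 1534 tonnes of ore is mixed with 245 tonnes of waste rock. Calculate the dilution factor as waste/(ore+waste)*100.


13.7718%

Total material = ore + waste
= 1534 + 245 = 1779 tonnes
Dilution = waste / total * 100
= 245 / 1779 * 100
= 0.137717819 * 100
= 13.7718%


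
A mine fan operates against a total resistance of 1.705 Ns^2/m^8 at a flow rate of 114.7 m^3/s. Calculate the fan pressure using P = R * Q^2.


22431.1335 Pa

Compute Q^2:
Q^2 = 114.7^2 = 13156.09
Compute pressure:
P = R * Q^2 = 1.705 * 13156.09
= 22431.1335 Pa


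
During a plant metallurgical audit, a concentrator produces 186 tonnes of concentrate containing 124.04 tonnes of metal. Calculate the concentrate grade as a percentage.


Grade = (metal in concentrate / concentrate mass) * 100
= (124.04 / 186) * 100
= 0.6668817204 * 100
= 66.6882%

66.6882%


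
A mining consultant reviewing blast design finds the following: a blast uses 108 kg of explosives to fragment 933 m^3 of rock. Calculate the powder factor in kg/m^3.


Powder factor = explosive mass / rock volume
= 108 / 933
= 0.1158 kg/m^3

0.1158 kg/m^3


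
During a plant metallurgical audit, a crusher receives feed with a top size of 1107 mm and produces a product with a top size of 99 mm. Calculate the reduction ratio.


11.1818

Reduction ratio = feed size / product size
= 1107 / 99
= 11.1818


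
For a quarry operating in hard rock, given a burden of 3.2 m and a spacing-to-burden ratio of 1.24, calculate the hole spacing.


Spacing = burden * ratio
= 3.2 * 1.24
= 3.968 m

3.968 m


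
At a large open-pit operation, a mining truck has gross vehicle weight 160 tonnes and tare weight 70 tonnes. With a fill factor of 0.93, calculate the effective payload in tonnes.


Maximum payload = gross - tare
= 160 - 70 = 90 tonnes
Effective payload = max payload * fill factor
= 90 * 0.93
= 83.7 tonnes

83.7 tonnes


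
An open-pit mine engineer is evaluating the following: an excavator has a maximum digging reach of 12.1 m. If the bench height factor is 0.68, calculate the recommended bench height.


Bench height = reach * factor
= 12.1 * 0.68
= 8.228 m

8.228 m


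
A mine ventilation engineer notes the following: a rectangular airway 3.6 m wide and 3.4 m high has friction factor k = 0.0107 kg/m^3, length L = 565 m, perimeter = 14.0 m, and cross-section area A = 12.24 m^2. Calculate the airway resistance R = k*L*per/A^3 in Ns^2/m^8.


0.0462 Ns^2/m^8

Compute the numerator:
k * L * per = 0.0107 * 565 * 14.0
= 84.637
Compute the denominator:
A^3 = 12.24^3 = 1833.767424
Resistance:
R = 84.637 / 1833.767424
= 0.0462 Ns^2/m^8


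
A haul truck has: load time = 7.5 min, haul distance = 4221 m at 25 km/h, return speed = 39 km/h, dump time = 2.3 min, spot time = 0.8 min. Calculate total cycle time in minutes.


27.2242 min

Convert haul speed to m/min: 25 * 1000/60 = 416.6666667 m/min
Haul time = 4221 / 416.6666667 = 10.1304 min
Convert return speed to m/min: 39 * 1000/60 = 650 m/min
Return time = 4221 / 650 = 6.493846154 min
Total cycle time:
= 7.5 + 10.1304 + 2.3 + 6.493846154 + 0.8
= 27.2242 min


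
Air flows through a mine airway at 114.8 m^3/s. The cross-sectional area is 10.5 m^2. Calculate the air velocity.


Velocity = flow rate / cross-sectional area
= 114.8 / 10.5
= 10.9333 m/s

10.9333 m/s


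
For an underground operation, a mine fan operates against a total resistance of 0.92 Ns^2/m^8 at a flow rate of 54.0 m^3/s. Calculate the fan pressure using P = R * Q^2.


2682.72 Pa

Compute Q^2:
Q^2 = 54.0^2 = 2916.0
Compute pressure:
P = R * Q^2 = 0.92 * 2916.0
= 2682.72 Pa


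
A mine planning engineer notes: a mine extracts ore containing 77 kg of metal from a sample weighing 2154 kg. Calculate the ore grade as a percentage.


Ore grade = (metal mass / ore mass) * 100
= (77 / 2154) * 100
= 0.03574744661 * 100
= 3.5747%

3.5747%


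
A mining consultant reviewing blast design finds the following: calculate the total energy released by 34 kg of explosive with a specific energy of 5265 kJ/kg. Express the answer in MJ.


Energy = mass * specific_energy / 1000
= 34 * 5265 / 1000
= 179010 / 1000
= 179.01 MJ

179.01 MJ


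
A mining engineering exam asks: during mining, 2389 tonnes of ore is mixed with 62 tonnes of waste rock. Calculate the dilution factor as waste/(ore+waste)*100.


Total material = ore + waste
= 2389 + 62 = 2451 tonnes
Dilution = waste / total * 100
= 62 / 2451 * 100
= 0.02529579763 * 100
= 2.5296%

2.5296%


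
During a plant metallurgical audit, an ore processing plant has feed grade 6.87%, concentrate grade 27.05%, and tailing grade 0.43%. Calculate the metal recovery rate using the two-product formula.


95.2551%

Using the two-product formula:
R = 100 * c * (f - t) / (f * (c - t))
Numerator = 100 * 27.05 * (6.87 - 0.43)
= 100 * 27.05 * 6.44
= 17420.2
Denominator = 6.87 * (27.05 - 0.43)
= 6.87 * 26.62
= 182.8794
R = 17420.2 / 182.8794
= 95.2551%


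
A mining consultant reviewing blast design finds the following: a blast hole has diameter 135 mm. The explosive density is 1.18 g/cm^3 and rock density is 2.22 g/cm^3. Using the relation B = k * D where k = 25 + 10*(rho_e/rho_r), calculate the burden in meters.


First, compute k:
rho_e / rho_r = 1.18 / 2.22 = 0.5315315315
k = 25 + 10 * 0.5315315315 = 30.31531532
Then, compute burden:
B = k * D / 1000 = 30.31531532 * 135 / 1000
= 4092.567568 / 1000
= 4.0926 m

4.0926 m


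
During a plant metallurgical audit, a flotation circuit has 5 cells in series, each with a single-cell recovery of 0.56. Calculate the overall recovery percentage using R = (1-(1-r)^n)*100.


Complement of single-cell recovery:
1 - r = 1 - 0.56 = 0.44
Raise to power n:
(1 - r)^5 = 0.44^5 = 0.0164916224
Overall recovery:
R = (1 - 0.0164916224) * 100
= 98.3508%

98.3508%


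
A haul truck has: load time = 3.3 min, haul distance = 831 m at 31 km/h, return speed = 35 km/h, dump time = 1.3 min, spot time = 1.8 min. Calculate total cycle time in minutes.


9.433 min

Convert haul speed to m/min: 31 * 1000/60 = 516.6666667 m/min
Haul time = 831 / 516.6666667 = 1.608387097 min
Convert return speed to m/min: 35 * 1000/60 = 583.3333333 m/min
Return time = 831 / 583.3333333 = 1.424571429 min
Total cycle time:
= 3.3 + 1.608387097 + 1.3 + 1.424571429 + 1.8
= 9.433 min


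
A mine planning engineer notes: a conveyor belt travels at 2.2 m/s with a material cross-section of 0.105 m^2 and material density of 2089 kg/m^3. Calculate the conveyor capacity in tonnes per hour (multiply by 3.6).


1737.2124 t/h

Volumetric flow = speed * area
= 2.2 * 0.105 = 0.231 m^3/s
Mass flow = volumetric * density
= 0.231 * 2089 = 482.559 kg/s
Convert to t/h: multiply by 3.6
Capacity = 482.559 * 3.6
= 1737.2124 t/h


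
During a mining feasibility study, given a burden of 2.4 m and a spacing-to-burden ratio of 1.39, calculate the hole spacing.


Spacing = burden * ratio
= 2.4 * 1.39
= 3.336 m

3.336 m


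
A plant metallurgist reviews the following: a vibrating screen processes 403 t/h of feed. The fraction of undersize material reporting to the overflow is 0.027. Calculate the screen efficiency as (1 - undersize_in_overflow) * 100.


97.3%

Screen efficiency = (1 - fraction of undersize in overflow) * 100
= (1 - 0.027) * 100
= 0.973 * 100
= 97.3%
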